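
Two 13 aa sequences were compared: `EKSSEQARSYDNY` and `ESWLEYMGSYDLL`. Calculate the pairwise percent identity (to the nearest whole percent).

8 positions differ (2, 3, 4, 6, 7, 8, 12, 13), so 5 of 13 match: 5/13 = 38.46%.

38%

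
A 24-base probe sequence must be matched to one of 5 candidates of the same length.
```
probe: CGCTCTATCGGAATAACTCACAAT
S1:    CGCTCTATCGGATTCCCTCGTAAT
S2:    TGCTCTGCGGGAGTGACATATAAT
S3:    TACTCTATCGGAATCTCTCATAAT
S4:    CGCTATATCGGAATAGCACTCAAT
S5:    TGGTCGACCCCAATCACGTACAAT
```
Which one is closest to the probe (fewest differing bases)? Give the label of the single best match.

Hamming distances to probe — S1: 5; S2: 9; S3: 5; S4: 4; S5: 9.
Smallest is S4 with 4 mismatches.

S4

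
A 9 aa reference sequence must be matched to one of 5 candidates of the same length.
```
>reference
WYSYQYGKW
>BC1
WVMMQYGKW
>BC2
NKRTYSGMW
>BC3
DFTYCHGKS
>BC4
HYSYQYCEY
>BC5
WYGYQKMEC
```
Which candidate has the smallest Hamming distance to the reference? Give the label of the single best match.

BC1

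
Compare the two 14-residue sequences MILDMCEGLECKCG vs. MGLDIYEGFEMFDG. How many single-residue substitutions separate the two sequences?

The sequences differ at residues 2, 5, 6, 9, 11, 12, 13 (1-based) — 7 in total.

7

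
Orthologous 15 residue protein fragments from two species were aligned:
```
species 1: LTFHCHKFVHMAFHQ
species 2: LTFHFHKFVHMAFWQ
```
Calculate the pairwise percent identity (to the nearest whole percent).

2 positions differ (5, 14), so 13 of 15 match: 13/15 = 86.67%.

87%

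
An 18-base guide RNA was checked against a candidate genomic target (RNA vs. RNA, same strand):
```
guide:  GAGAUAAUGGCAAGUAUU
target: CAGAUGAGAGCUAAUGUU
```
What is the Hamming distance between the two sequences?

7

Comparing position by position, 7 sites differ: 1 (G/C), 6 (A/G), 8 (U/G), 9 (G/A), 12 (A/U), 14 (G/A), 16 (A/G).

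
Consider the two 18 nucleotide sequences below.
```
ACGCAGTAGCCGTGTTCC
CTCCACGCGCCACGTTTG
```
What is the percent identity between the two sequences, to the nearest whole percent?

Mismatches at positions 1, 2, 3, 6, 7, 8, 12, 13, 17, 18 (1-based): 10 of 18.
Identical positions: 8/18 = 44.44% → 44%.

44%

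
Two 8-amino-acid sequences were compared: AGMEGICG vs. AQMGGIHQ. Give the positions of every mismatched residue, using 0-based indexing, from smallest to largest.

1, 3, 6, 7

Scanning 0-based: 1: G/Q; 3: E/G; 6: C/H; 7: G/Q.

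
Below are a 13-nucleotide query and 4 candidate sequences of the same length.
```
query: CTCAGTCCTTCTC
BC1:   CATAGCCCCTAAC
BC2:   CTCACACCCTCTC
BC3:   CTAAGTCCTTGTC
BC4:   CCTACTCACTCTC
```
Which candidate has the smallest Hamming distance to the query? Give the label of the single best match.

BC3

Hamming distances to query — BC1: 6; BC2: 3; BC3: 2; BC4: 5.
Smallest is BC3 with 2 mismatches.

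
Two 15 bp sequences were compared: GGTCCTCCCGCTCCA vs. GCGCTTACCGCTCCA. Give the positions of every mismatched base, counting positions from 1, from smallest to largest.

2, 3, 5, 7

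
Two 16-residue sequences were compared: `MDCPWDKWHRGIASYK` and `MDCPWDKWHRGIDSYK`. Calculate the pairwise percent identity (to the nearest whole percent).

94%

1 position differs (13), so 15 of 16 match: 15/16 = 93.75%.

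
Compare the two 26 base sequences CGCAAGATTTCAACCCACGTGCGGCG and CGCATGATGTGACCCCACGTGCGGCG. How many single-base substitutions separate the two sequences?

4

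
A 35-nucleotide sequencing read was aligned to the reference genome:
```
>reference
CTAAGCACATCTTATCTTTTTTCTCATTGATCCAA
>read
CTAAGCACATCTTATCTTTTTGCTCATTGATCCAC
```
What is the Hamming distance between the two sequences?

2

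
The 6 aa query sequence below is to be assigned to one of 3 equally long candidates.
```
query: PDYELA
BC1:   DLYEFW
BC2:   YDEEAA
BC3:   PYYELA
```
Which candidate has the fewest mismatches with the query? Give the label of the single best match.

BC1 differs at 4 positions; BC2 differs at 3 positions; BC3 differs at 1 position. The closest is BC3.

BC3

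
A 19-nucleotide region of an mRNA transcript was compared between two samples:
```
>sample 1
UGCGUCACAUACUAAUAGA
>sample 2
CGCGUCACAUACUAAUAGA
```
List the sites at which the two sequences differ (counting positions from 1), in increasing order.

Differences at site 1 (U→C).

1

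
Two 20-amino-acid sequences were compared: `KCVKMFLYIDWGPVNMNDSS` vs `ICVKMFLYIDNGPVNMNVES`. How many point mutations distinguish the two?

4

Mismatches (1-based): residue 1: K→I; residue 11: W→N; residue 18: D→V; residue 19: S→E.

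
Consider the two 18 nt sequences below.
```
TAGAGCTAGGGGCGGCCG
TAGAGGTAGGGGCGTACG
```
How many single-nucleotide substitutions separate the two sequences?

3

Mismatches (1-based): position 6: C→G; position 15: G→T; position 16: C→A.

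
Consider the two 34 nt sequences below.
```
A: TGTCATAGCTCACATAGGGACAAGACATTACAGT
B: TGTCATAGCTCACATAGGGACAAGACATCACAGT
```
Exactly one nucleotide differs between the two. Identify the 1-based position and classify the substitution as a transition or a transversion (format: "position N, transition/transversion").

position 29, transition

Position 29 changes T→C. T is a pyrimidine and C is a pyrimidine, so this is a transition.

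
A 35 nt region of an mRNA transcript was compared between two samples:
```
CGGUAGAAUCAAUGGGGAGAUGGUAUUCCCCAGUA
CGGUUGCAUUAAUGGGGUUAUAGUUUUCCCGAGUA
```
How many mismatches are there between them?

Comparing position by position, 8 positions differ: 5 (A/U), 7 (A/C), 10 (C/U), 18 (A/U), 19 (G/U), 22 (G/A), 25 (A/U), 31 (C/G).

8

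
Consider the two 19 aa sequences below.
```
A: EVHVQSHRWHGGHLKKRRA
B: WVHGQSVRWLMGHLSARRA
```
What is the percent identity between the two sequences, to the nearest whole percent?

63%

7 positions differ (1, 4, 7, 10, 11, 15, 16), so 12 of 19 match: 12/19 = 63.16%.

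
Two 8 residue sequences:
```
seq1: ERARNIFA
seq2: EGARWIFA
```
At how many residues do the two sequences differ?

The sequences differ at residues 2, 5 (1-based) — 2 in total.

2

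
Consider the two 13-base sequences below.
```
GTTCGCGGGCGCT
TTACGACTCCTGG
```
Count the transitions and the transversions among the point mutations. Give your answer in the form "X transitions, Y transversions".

Transitions (purine↔purine or pyrimidine↔pyrimidine): none.
Transversions (purine↔pyrimidine): 1 G→T, 3 T→A, 6 C→A, 7 G→C, 8 G→T, 9 G→C, 11 G→T, 12 C→G, 13 T→G.

0 transitions, 9 transversions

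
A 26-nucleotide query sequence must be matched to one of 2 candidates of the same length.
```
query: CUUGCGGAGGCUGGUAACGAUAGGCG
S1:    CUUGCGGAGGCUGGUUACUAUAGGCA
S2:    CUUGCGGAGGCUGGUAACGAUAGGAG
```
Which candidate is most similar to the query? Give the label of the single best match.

S2

S1 differs at 3 sites; S2 differs at 1 site. The closest is S2.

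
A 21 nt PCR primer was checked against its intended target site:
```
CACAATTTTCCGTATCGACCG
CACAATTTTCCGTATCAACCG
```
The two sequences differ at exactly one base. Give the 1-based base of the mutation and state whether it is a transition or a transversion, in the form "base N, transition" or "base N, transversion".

Base 17 changes G→A. G is a purine and A is a purine, so this is a transition.

base 17, transition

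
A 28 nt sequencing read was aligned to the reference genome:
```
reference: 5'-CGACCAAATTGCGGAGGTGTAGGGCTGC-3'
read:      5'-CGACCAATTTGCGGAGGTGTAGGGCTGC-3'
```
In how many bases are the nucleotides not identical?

1

Comparing position by position, 1 base differs: 8 (A/T).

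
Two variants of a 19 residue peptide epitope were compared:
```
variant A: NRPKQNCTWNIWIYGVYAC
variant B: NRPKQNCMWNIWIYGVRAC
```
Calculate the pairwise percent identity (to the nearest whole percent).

89%

Mismatches at positions 8, 17 (1-based): 2 of 19.
Identical positions: 17/19 = 89.47% → 89%.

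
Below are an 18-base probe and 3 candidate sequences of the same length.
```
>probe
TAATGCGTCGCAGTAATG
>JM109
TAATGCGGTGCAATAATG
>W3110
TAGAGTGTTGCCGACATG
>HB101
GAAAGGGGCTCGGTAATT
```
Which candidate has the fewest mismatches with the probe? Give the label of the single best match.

JM109

JM109 differs at 3 bases; W3110 differs at 7 bases; HB101 differs at 7 bases. The closest is JM109.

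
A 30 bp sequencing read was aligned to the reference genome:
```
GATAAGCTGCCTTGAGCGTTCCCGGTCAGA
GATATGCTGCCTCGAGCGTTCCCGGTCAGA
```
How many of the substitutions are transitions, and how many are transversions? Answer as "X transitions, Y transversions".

1 transition, 1 transversion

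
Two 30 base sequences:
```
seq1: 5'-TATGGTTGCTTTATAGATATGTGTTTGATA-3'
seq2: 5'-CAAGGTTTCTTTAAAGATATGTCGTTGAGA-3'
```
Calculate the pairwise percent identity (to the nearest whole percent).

77%

7 positions differ (1, 3, 8, 14, 23, 24, 29), so 23 of 30 match: 23/30 = 76.67%.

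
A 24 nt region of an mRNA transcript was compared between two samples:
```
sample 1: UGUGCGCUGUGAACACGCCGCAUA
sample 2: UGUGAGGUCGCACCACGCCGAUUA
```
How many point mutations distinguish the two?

Comparing position by position, 8 positions differ: 5 (C/A), 7 (C/G), 9 (G/C), 10 (U/G), 11 (G/C), 13 (A/C), 21 (C/A), 22 (A/U).

8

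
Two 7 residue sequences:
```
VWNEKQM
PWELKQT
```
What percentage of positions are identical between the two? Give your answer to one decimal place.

4 positions differ (1, 3, 4, 7), so 3 of 7 match: 3/7 = 42.86%.

42.9%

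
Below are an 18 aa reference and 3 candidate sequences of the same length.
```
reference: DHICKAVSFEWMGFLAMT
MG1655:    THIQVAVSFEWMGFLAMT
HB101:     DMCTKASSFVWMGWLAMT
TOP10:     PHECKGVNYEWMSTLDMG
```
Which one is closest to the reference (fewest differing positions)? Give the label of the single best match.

MG1655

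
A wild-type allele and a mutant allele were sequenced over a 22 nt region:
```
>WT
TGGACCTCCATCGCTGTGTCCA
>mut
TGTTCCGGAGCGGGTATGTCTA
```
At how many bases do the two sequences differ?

Comparing position by position, 11 bases differ: 3 (G/T), 4 (A/T), 7 (T/G), 8 (C/G), 9 (C/A), 10 (A/G), 11 (T/C), 12 (C/G), 14 (C/G), 16 (G/A), 21 (C/T).

11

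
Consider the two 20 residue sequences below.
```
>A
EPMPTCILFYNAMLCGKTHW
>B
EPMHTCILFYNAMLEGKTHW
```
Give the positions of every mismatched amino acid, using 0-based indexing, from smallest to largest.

Differences at position 3 (P→H), position 14 (C→E).

3, 14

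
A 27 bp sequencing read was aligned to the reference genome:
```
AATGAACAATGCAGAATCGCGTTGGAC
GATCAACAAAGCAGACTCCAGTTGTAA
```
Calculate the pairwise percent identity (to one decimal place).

70.4%

Mismatches at positions 1, 4, 10, 16, 19, 20, 25, 27 (1-based): 8 of 27.
Identical positions: 19/27 = 70.37% → 70.4%.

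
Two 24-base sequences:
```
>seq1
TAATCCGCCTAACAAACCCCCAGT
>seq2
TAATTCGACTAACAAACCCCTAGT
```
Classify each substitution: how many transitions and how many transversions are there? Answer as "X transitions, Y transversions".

2 transitions, 1 transversion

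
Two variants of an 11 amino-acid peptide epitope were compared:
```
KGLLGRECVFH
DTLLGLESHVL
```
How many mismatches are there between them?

Comparing position by position, 7 residues differ: 1 (K/D), 2 (G/T), 6 (R/L), 8 (C/S), 9 (V/H), 10 (F/V), 11 (H/L).

7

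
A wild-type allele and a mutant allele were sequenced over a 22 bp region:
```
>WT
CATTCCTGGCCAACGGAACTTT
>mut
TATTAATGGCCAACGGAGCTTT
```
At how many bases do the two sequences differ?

4

Mismatches (1-based): base 1: C→T; base 5: C→A; base 6: C→A; base 18: A→G.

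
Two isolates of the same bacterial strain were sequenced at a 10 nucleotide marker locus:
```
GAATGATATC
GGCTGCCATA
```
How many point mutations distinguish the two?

5

Mismatches (1-based): base 2: A→G; base 3: A→C; base 6: A→C; base 7: T→C; base 10: C→A.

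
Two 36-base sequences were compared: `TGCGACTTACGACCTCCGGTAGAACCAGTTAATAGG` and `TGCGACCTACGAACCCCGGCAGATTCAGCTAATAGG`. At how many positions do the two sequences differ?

7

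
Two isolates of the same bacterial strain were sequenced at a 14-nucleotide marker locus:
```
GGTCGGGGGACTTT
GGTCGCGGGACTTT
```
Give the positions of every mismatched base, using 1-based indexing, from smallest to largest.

Differences at position 6 (G→C).

6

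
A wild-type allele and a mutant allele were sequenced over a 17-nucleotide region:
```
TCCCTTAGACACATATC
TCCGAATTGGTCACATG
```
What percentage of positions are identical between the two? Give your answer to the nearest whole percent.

41%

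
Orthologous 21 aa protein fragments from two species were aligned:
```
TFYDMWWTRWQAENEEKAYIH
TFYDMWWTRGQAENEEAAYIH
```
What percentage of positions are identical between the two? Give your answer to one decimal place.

90.5%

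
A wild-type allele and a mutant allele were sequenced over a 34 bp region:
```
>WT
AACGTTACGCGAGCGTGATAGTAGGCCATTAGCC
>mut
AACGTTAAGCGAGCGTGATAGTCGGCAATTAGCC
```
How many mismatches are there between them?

Comparing position by position, 3 sites differ: 8 (C/A), 23 (A/C), 27 (C/A).

3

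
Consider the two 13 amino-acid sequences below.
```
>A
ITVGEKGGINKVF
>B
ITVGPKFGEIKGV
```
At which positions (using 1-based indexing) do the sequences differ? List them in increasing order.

5, 7, 9, 10, 12, 13

Differences at position 5 (E→P), position 7 (G→F), position 9 (I→E), position 10 (N→I), position 12 (V→G), position 13 (F→V).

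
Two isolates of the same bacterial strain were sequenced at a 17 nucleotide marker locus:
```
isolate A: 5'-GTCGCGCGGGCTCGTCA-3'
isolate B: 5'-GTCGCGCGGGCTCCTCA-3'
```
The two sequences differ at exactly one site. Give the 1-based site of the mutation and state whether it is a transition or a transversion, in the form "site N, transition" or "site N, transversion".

site 14, transversion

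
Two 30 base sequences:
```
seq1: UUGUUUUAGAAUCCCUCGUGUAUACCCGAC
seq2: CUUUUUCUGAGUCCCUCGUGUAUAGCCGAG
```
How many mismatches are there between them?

7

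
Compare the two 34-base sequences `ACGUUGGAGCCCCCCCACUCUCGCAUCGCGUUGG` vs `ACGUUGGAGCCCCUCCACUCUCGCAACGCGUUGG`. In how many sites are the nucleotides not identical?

2

The sequences differ at sites 14, 26 (1-based) — 2 in total.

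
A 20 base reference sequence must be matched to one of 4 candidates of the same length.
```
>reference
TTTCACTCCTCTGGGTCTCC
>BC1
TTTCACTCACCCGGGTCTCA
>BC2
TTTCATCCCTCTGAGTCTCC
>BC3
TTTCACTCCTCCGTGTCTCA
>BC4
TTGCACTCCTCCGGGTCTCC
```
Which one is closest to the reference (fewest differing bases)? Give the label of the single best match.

BC4

Hamming distances to reference — BC1: 4; BC2: 3; BC3: 3; BC4: 2.
Smallest is BC4 with 2 mismatches.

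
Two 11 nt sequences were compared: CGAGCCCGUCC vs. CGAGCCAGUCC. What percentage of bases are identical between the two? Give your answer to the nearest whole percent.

1 position differs (7), so 10 of 11 match: 10/11 = 90.91%.

91%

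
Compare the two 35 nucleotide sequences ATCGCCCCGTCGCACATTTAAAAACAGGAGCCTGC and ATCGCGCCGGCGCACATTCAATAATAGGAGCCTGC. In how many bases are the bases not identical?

5

Comparing position by position, 5 bases differ: 6 (C/G), 10 (T/G), 19 (T/C), 22 (A/T), 25 (C/T).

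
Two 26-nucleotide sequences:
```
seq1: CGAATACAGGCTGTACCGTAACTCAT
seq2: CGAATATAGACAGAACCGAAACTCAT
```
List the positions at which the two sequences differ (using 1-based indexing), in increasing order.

7, 10, 12, 14, 19

Differences at position 7 (C→T), position 10 (G→A), position 12 (T→A), position 14 (T→A), position 19 (T→A).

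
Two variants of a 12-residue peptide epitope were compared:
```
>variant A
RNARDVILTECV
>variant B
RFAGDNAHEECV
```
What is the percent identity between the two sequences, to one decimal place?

Mismatches at positions 2, 4, 6, 7, 8, 9 (1-based): 6 of 12.
Identical positions: 6/12 = 50% → 50.0%.

50.0%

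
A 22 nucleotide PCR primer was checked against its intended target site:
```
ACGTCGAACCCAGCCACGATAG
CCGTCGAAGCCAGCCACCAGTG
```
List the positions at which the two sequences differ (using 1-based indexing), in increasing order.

Scanning 1-based: 1: A/C; 9: C/G; 18: G/C; 20: T/G; 21: A/T.

1, 9, 18, 20, 21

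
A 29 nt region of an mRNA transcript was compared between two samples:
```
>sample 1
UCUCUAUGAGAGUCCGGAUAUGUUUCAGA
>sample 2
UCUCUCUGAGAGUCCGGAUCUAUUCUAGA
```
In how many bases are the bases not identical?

5

Comparing position by position, 5 bases differ: 6 (A/C), 20 (A/C), 22 (G/A), 25 (U/C), 26 (C/U).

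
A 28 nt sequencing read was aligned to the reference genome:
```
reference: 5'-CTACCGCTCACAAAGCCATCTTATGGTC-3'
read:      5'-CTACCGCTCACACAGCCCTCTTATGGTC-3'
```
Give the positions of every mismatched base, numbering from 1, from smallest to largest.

13, 18

Differences at position 13 (A→C), position 18 (A→C).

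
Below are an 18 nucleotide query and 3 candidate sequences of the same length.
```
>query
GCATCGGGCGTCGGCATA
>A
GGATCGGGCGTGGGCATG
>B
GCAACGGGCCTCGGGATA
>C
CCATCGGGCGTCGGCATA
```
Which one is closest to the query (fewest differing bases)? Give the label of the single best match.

C

A differs at 3 bases; B differs at 3 bases; C differs at 1 base. The closest is C.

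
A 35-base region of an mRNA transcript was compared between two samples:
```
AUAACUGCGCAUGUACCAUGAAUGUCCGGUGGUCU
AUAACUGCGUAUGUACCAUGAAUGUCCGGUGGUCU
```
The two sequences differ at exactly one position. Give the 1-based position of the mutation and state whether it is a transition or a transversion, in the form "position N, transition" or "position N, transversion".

position 10, transition

Position 10 changes C→U. C is a pyrimidine and U is a pyrimidine, so this is a transition.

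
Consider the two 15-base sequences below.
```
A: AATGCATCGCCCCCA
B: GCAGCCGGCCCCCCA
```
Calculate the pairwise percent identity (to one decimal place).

53.3%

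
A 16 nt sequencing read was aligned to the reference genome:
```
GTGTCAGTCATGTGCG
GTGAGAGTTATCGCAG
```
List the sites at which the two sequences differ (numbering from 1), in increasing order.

4, 5, 9, 12, 13, 14, 15

Scanning 1-based: 4: T/A; 5: C/G; 9: C/T; 12: G/C; 13: T/G; 14: G/C; 15: C/A.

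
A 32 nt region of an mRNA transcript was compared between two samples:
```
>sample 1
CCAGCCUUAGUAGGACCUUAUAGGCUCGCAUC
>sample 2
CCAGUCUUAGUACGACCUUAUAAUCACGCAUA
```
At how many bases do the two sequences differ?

Mismatches (1-based): base 5: C→U; base 13: G→C; base 23: G→A; base 24: G→U; base 26: U→A; base 32: C→A.

6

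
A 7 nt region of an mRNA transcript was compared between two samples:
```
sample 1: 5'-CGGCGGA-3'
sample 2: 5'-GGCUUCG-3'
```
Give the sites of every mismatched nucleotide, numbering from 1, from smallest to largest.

Scanning 1-based: 1: C/G; 3: G/C; 4: C/U; 5: G/U; 6: G/C; 7: A/G.

1, 3, 4, 5, 6, 7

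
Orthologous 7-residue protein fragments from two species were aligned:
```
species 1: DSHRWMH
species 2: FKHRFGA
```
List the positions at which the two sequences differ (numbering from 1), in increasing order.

1, 2, 5, 6, 7

Scanning 1-based: 1: D/F; 2: S/K; 5: W/F; 6: M/G; 7: H/A.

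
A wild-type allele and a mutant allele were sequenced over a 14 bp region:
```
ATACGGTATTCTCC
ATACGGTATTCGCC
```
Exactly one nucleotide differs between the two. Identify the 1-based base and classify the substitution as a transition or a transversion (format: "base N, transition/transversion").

base 12, transversion

The sequences differ only at base 12: T→G (pyrimidine→purine), a transversion.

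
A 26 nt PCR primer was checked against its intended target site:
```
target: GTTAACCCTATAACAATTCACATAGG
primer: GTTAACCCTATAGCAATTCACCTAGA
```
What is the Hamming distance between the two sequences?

3

The sequences differ at positions 13, 22, 26 (1-based) — 3 in total.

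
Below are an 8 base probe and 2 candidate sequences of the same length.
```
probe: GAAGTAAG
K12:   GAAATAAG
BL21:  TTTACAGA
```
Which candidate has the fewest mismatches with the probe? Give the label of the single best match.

K12 differs at 1 site; BL21 differs at 7 sites. The closest is K12.

K12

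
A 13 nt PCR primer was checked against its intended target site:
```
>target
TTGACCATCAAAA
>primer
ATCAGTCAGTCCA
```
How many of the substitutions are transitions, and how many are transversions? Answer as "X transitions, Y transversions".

Transitions (purine↔purine or pyrimidine↔pyrimidine): 6 C→T.
Transversions (purine↔pyrimidine): 1 T→A, 3 G→C, 5 C→G, 7 A→C, 8 T→A, 9 C→G, 10 A→T, 11 A→C, 12 A→C.

1 transition, 9 transversions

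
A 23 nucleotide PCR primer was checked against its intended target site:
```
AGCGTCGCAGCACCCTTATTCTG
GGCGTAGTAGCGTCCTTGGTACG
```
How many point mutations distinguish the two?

9

Comparing position by position, 9 sites differ: 1 (A/G), 6 (C/A), 8 (C/T), 12 (A/G), 13 (C/T), 18 (A/G), 19 (T/G), 21 (C/A), 22 (T/C).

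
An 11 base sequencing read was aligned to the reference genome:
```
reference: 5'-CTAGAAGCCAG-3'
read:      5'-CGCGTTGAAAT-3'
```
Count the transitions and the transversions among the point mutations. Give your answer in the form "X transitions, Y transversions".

Transitions (purine↔purine or pyrimidine↔pyrimidine): none.
Transversions (purine↔pyrimidine): 2 T→G, 3 A→C, 5 A→T, 6 A→T, 8 C→A, 9 C→A, 11 G→T.

0 transitions, 7 transversions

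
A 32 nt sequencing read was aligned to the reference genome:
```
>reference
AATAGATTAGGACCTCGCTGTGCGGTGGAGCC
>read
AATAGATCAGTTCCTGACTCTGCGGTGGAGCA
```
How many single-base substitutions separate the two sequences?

7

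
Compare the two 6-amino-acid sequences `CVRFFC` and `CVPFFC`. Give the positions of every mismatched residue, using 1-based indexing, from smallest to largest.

Scanning 1-based: 3: R/P.

3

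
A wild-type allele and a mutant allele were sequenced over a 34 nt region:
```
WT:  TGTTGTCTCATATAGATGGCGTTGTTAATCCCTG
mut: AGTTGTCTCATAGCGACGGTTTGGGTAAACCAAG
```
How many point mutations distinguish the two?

Comparing position by position, 11 positions differ: 1 (T/A), 13 (T/G), 14 (A/C), 17 (T/C), 20 (C/T), 21 (G/T), 23 (T/G), 25 (T/G), 29 (T/A), 32 (C/A), 33 (T/A).

11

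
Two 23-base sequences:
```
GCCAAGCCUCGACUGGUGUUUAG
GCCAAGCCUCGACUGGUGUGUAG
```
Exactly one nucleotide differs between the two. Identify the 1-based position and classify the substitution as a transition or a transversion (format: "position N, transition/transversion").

position 20, transversion

Position 20 changes U→G. U is a pyrimidine and G is a purine, so this is a transversion.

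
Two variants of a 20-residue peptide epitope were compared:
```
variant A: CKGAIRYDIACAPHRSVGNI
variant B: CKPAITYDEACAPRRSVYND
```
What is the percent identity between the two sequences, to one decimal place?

70.0%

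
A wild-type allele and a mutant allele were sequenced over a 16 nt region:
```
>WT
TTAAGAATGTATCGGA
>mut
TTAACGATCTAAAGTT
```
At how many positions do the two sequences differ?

7

Comparing position by position, 7 positions differ: 5 (G/C), 6 (A/G), 9 (G/C), 12 (T/A), 13 (C/A), 15 (G/T), 16 (A/T).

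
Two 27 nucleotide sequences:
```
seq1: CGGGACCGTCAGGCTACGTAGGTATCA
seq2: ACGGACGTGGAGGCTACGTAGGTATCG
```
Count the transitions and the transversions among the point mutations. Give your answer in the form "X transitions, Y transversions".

1 transition, 6 transversions

Transitions (purine↔purine or pyrimidine↔pyrimidine): 27 A→G.
Transversions (purine↔pyrimidine): 1 C→A, 2 G→C, 7 C→G, 8 G→T, 9 T→G, 10 C→G.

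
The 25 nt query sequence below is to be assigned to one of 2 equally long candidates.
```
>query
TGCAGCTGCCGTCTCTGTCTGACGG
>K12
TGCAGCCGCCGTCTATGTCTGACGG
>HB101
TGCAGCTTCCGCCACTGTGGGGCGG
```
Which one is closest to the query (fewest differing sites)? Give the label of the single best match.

K12

Hamming distances to query — K12: 2; HB101: 6.
Smallest is K12 with 2 mismatches.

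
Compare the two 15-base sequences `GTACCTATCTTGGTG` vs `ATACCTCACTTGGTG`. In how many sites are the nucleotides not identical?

3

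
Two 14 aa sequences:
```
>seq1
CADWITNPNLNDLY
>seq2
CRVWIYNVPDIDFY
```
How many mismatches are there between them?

8

The sequences differ at residues 2, 3, 6, 8, 9, 10, 11, 13 (1-based) — 8 in total.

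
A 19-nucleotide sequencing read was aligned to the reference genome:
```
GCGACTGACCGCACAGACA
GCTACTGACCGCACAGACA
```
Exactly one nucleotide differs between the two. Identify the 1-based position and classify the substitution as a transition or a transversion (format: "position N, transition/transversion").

Position 3 changes G→T. G is a purine and T is a pyrimidine, so this is a transversion.

position 3, transversion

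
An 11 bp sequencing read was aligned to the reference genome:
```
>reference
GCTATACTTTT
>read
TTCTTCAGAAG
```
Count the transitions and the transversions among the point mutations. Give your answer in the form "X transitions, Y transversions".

Mismatches (1-based):
site 1: G→T (purine→pyrimidine, transversion)
site 2: C→T (pyrimidine→pyrimidine, transition)
site 3: T→C (pyrimidine→pyrimidine, transition)
site 4: A→T (purine→pyrimidine, transversion)
site 6: A→C (purine→pyrimidine, transversion)
site 7: C→A (pyrimidine→purine, transversion)
site 8: T→G (pyrimidine→purine, transversion)
site 9: T→A (pyrimidine→purine, transversion)
site 10: T→A (pyrimidine→purine, transversion)
site 11: T→G (pyrimidine→purine, transversion)

2 transitions, 8 transversions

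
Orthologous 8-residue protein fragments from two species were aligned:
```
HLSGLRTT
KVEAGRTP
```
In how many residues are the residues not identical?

Comparing position by position, 6 residues differ: 1 (H/K), 2 (L/V), 3 (S/E), 4 (G/A), 5 (L/G), 8 (T/P).

6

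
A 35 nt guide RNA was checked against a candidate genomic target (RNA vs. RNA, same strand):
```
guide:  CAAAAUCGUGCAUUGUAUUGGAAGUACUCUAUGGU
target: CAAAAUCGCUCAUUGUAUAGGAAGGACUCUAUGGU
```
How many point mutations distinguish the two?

Mismatches (1-based): base 9: U→C; base 10: G→U; base 19: U→A; base 25: U→G.

4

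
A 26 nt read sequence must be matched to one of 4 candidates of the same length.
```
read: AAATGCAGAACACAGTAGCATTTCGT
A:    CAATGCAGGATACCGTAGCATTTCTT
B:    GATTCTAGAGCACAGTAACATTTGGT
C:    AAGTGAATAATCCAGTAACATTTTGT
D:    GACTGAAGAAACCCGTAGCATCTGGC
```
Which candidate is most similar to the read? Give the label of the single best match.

A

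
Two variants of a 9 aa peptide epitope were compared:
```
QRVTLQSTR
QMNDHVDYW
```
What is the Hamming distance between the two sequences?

Comparing position by position, 8 positions differ: 2 (R/M), 3 (V/N), 4 (T/D), 5 (L/H), 6 (Q/V), 7 (S/D), 8 (T/Y), 9 (R/W).

8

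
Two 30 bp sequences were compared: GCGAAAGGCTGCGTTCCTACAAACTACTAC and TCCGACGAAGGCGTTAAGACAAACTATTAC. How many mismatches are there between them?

Comparing position by position, 11 sites differ: 1 (G/T), 3 (G/C), 4 (A/G), 6 (A/C), 8 (G/A), 9 (C/A), 10 (T/G), 16 (C/A), 17 (C/A), 18 (T/G), 27 (C/T).

11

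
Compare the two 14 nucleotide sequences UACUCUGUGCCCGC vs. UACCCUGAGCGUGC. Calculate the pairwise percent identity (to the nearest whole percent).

4 positions differ (4, 8, 11, 12), so 10 of 14 match: 10/14 = 71.43%.

71%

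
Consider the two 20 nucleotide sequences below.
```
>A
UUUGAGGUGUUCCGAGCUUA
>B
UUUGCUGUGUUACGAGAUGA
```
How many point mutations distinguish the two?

5

Mismatches (1-based): site 5: A→C; site 6: G→U; site 12: C→A; site 17: C→A; site 19: U→G.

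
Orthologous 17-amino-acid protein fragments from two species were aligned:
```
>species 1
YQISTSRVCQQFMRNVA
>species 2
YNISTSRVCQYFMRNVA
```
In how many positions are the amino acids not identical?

2

The sequences differ at positions 2, 11 (1-based) — 2 in total.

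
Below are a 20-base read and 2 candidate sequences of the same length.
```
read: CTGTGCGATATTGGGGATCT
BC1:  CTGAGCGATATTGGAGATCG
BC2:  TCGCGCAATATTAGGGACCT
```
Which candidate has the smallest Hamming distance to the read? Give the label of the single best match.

BC1

Hamming distances to read — BC1: 3; BC2: 6.
Smallest is BC1 with 3 mismatches.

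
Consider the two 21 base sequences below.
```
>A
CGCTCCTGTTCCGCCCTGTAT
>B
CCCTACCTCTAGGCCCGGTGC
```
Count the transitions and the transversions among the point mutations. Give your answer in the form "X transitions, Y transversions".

4 transitions, 6 transversions

Transitions (purine↔purine or pyrimidine↔pyrimidine): 7 T→C, 9 T→C, 20 A→G, 21 T→C.
Transversions (purine↔pyrimidine): 2 G→C, 5 C→A, 8 G→T, 11 C→A, 12 C→G, 17 T→G.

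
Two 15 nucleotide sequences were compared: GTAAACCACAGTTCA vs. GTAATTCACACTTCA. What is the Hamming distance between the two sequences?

3

Mismatches (1-based): site 5: A→T; site 6: C→T; site 11: G→C.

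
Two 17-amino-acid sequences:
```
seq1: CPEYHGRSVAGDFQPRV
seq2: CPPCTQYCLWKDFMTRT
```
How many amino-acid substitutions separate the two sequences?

12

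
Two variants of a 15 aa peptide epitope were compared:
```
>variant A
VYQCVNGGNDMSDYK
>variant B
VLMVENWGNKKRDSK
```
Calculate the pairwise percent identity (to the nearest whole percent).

9 positions differ (2, 3, 4, 5, 7, 10, 11, 12, 14), so 6 of 15 match: 6/15 = 40%.

40%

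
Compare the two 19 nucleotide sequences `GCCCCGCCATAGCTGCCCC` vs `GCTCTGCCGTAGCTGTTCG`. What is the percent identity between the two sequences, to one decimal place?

6 positions differ (3, 5, 9, 16, 17, 19), so 13 of 19 match: 13/19 = 68.42%.

68.4%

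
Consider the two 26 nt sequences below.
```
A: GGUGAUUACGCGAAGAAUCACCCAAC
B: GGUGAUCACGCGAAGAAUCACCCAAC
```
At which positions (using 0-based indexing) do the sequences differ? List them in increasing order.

6

Scanning 0-based: 6: U/C.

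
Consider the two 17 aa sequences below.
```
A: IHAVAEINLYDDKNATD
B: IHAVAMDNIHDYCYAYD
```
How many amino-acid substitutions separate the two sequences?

8

The sequences differ at positions 6, 7, 9, 10, 12, 13, 14, 16 (1-based) — 8 in total.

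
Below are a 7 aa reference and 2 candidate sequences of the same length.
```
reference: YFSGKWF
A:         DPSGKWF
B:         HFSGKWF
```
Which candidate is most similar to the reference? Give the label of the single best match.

Hamming distances to reference — A: 2; B: 1.
Smallest is B with 1 mismatch.

B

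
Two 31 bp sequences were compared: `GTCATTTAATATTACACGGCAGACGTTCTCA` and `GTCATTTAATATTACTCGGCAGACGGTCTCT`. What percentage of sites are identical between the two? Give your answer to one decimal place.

Mismatches at positions 16, 26, 31 (1-based): 3 of 31.
Identical positions: 28/31 = 90.32% → 90.3%.

90.3%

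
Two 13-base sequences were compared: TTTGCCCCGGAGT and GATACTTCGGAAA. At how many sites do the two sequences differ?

7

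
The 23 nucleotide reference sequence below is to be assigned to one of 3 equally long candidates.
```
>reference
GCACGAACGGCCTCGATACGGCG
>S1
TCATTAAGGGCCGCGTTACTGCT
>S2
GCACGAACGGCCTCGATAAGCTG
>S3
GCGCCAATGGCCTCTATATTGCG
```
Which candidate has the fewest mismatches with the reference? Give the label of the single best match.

S1 differs at 8 positions; S2 differs at 3 positions; S3 differs at 6 positions. The closest is S2.

S2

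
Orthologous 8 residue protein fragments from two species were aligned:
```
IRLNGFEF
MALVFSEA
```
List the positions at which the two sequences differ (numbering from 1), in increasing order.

1, 2, 4, 5, 6, 8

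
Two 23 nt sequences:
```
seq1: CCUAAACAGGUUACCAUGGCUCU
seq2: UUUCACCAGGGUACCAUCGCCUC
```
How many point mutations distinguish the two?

Comparing position by position, 9 bases differ: 1 (C/U), 2 (C/U), 4 (A/C), 6 (A/C), 11 (U/G), 18 (G/C), 21 (U/C), 22 (C/U), 23 (U/C).

9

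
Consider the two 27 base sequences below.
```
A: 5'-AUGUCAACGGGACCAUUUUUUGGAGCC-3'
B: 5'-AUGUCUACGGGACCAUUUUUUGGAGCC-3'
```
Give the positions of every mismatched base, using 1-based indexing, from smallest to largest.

Scanning 1-based: 6: A/U.

6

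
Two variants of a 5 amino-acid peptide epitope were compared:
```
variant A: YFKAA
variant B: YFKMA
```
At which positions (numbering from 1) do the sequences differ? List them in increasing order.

Differences at position 4 (A→M).

4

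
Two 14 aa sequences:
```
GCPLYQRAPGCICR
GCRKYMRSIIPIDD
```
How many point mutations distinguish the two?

9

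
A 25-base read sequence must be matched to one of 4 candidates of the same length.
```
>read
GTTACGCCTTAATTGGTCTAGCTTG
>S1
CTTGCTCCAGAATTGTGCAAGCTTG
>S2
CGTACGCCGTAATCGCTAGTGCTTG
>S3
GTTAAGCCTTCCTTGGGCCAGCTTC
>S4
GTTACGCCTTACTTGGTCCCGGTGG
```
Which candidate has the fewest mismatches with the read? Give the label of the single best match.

Hamming distances to read — S1: 8; S2: 8; S3: 6; S4: 5.
Smallest is S4 with 5 mismatches.

S4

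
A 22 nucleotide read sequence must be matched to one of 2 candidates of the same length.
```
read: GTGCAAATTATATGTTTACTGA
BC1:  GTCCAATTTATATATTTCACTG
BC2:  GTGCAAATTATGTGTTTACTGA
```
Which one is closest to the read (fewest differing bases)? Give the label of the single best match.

BC2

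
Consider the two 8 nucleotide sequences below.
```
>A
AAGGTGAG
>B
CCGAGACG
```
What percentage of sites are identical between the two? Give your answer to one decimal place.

25.0%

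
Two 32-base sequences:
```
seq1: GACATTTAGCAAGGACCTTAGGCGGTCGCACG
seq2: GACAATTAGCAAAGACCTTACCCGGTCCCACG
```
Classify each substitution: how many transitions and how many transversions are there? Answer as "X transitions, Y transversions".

1 transition, 4 transversions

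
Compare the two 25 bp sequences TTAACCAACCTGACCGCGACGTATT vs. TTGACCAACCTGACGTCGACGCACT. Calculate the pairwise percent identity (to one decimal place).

80.0%

Mismatches at positions 3, 15, 16, 22, 24 (1-based): 5 of 25.
Identical positions: 20/25 = 80% → 80.0%.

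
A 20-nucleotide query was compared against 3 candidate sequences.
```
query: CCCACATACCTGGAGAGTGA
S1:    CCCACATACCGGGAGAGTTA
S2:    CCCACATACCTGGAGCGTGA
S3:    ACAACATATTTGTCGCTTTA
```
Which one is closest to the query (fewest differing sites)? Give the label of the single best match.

S1 differs at 2 sites; S2 differs at 1 site; S3 differs at 9 sites. The closest is S2.

S2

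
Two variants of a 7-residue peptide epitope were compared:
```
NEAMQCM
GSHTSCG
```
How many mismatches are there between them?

The sequences differ at positions 1, 2, 3, 4, 5, 7 (1-based) — 6 in total.

6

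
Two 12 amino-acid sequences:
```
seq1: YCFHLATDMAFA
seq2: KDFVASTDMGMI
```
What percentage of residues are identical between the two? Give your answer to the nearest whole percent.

Mismatches at positions 1, 2, 4, 5, 6, 10, 11, 12 (1-based): 8 of 12.
Identical positions: 4/12 = 33.33% → 33%.

33%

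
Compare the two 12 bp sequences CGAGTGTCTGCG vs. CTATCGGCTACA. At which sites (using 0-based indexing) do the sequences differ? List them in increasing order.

Differences at site 1 (G→T), site 3 (G→T), site 4 (T→C), site 6 (T→G), site 9 (G→A), site 11 (G→A).

1, 3, 4, 6, 9, 11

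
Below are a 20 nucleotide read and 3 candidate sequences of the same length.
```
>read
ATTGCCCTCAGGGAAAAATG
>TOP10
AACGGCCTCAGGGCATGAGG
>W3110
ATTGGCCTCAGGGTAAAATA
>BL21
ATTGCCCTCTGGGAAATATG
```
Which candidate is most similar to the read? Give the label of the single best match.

BL21

Hamming distances to read — TOP10: 7; W3110: 3; BL21: 2.
Smallest is BL21 with 2 mismatches.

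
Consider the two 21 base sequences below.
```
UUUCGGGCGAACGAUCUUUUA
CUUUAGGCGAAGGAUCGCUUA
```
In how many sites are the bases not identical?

6

Mismatches (1-based): site 1: U→C; site 4: C→U; site 5: G→A; site 12: C→G; site 17: U→G; site 18: U→C.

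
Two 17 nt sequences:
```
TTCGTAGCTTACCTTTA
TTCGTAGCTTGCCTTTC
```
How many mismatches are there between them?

Comparing position by position, 2 positions differ: 11 (A/G), 17 (A/C).

2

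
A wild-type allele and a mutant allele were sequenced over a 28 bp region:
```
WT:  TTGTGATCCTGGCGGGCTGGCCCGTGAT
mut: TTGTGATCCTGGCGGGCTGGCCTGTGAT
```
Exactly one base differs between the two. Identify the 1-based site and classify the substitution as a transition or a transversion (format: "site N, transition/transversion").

site 23, transition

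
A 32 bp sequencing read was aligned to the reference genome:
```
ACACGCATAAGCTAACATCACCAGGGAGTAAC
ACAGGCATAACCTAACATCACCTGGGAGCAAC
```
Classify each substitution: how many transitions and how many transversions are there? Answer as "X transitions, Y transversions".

Transitions (purine↔purine or pyrimidine↔pyrimidine): 29 T→C.
Transversions (purine↔pyrimidine): 4 C→G, 11 G→C, 23 A→T.

1 transition, 3 transversions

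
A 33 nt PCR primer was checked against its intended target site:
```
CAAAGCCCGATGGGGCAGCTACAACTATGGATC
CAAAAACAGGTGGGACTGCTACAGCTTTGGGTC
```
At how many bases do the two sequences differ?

9

Comparing position by position, 9 bases differ: 5 (G/A), 6 (C/A), 8 (C/A), 10 (A/G), 15 (G/A), 17 (A/T), 24 (A/G), 27 (A/T), 31 (A/G).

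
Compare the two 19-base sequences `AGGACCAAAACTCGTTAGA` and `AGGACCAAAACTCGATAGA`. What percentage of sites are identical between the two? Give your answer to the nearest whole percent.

95%

Mismatch at position 15 (1-based): 1 of 19.
Identical positions: 18/19 = 94.74% → 95%.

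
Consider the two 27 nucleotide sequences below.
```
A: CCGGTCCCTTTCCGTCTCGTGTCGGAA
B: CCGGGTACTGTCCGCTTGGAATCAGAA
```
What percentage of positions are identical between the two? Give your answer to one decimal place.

Mismatches at positions 5, 6, 7, 10, 15, 16, 18, 20, 21, 24 (1-based): 10 of 27.
Identical positions: 17/27 = 62.96% → 63.0%.

63.0%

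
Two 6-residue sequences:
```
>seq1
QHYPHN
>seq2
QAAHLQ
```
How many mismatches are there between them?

5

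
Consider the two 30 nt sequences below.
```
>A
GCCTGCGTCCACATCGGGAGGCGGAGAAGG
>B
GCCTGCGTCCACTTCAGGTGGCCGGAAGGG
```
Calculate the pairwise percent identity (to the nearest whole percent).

77%

7 positions differ (13, 16, 19, 23, 25, 26, 28), so 23 of 30 match: 23/30 = 76.67%.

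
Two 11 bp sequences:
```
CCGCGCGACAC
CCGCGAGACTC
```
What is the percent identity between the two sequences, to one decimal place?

2 positions differ (6, 10), so 9 of 11 match: 9/11 = 81.82%.

81.8%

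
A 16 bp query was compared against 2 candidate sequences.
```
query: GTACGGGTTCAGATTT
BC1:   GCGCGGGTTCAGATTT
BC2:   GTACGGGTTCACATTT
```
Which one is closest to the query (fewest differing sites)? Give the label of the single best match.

BC1 differs at 2 sites; BC2 differs at 1 site. The closest is BC2.

BC2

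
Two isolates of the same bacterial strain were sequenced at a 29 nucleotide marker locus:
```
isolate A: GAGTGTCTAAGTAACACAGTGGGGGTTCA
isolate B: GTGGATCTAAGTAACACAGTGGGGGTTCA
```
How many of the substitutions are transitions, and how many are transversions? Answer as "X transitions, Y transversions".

Mismatches (1-based):
site 2: A→T (purine→pyrimidine, transversion)
site 4: T→G (pyrimidine→purine, transversion)
site 5: G→A (purine→purine, transition)

1 transition, 2 transversions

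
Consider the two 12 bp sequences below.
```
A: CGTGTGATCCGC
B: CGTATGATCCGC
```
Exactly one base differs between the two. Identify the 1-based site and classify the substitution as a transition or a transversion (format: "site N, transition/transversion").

site 4, transition

Site 4 changes G→A. G is a purine and A is a purine, so this is a transition.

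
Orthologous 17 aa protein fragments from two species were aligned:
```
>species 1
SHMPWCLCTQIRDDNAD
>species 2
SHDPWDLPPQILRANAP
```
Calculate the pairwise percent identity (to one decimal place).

8 positions differ (3, 6, 8, 9, 12, 13, 14, 17), so 9 of 17 match: 9/17 = 52.94%.

52.9%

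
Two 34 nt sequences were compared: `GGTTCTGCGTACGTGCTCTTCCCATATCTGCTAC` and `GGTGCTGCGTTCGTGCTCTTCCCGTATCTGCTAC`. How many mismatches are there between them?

3

The sequences differ at sites 4, 11, 24 (1-based) — 3 in total.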